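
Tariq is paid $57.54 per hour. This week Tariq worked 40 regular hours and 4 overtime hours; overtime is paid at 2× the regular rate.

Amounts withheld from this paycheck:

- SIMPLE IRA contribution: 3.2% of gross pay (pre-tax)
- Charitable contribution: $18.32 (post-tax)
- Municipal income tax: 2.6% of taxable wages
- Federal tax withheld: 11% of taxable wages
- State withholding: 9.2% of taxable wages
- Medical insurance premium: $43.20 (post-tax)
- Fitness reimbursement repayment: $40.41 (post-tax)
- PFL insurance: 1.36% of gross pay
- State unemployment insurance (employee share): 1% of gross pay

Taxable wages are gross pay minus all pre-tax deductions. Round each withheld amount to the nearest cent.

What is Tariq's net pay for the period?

Regular pay: 40 × $57.54 = $2,301.60
Overtime pay: 4 × $57.54 × 2 = $460.32
Gross pay = $2,301.60 + $460.32 = $2,761.92
SIMPLE IRA contribution: $2,761.92 × 0.032 = $88.38
Taxable wages = $2,761.92 − $88.38 = $2,673.54
State withholding: $2,673.54 × 0.092 = $245.97
Federal tax withheld: $2,673.54 × 0.11 = $294.09
Municipal income tax: $2,673.54 × 0.026 = $69.51
State unemployment insurance (employee share): $2,761.92 × 0.01 = $27.62
PFL insurance: $2,761.92 × 0.0136 = $37.56
Charitable contribution: $18.32
Fitness reimbursement repayment: $40.41
Medical insurance premium: $43.20
Total deductions = $88.38 + $245.97 + $294.09 + $69.51 + $27.62 + $37.56 + $18.32 + $40.41 + $43.20 = $865.06
Net pay = $2,761.92 − $865.06 = $1,896.86

$1,896.86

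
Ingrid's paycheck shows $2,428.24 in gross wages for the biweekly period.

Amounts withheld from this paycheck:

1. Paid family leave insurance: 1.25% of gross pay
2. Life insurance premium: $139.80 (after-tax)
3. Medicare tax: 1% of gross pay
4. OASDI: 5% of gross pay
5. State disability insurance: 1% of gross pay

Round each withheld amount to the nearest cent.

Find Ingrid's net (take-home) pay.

$2,088.12

OASDI: $2,428.24 × 0.05 = $121.41
Paid family leave insurance: $2,428.24 × 0.0125 = $30.35
State disability insurance: $2,428.24 × 0.01 = $24.28
Medicare tax: $2,428.24 × 0.01 = $24.28
Life insurance premium: $139.80
Total deductions = $121.41 + $30.35 + $24.28 + $24.28 + $139.80 = $340.12
Net pay = $2,428.24 − $340.12 = $2,088.12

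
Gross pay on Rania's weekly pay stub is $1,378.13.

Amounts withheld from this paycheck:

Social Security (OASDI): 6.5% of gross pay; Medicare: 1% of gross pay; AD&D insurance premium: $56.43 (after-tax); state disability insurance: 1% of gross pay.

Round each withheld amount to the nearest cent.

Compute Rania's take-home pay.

$1,204.56

State disability insurance: $1,378.13 × 0.01 = $13.78
Social Security (OASDI): $1,378.13 × 0.065 = $89.58
Medicare: $1,378.13 × 0.01 = $13.78
AD&D insurance premium: $56.43
Total deductions = $13.78 + $89.58 + $13.78 + $56.43 = $173.57
Net pay = $1,378.13 − $173.57 = $1,204.56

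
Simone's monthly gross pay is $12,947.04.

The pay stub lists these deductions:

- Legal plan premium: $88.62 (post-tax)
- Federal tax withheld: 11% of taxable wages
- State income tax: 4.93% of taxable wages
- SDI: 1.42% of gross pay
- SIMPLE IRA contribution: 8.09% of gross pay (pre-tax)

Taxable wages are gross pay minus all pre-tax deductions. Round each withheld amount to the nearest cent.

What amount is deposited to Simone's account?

$9,731.54

SIMPLE IRA contribution: $12,947.04 × 0.0809 = $1,047.42
Taxable wages = $12,947.04 − $1,047.42 = $11,899.62
Federal tax withheld: $11,899.62 × 0.11 = $1,308.96
State income tax: $11,899.62 × 0.0493 = $586.65
SDI: $12,947.04 × 0.0142 = $183.85
Legal plan premium: $88.62
Total deductions = $1,047.42 + $1,308.96 + $586.65 + $183.85 + $88.62 = $3,215.50
Net pay = $12,947.04 − $3,215.50 = $9,731.54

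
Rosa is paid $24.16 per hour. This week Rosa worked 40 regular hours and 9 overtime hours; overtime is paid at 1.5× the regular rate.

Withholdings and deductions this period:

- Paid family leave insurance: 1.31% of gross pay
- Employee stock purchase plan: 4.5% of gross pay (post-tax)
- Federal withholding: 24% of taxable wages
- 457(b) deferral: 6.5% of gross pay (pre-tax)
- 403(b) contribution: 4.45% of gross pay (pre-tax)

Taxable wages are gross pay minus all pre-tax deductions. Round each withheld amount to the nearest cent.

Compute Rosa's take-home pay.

$799.68

Regular pay: 40 × $24.16 = $966.40
Overtime pay: 9 × $24.16 × 1.5 = $326.16
Gross pay = $966.40 + $326.16 = $1,292.56
457(b) deferral: $1,292.56 × 0.065 = $84.02
403(b) contribution: $1,292.56 × 0.0445 = $57.52
Pre-tax total = $84.02 + $57.52 = $141.54
Taxable wages = $1,292.56 − $141.54 = $1,151.02
Federal withholding: $1,151.02 × 0.24 = $276.24
Paid family leave insurance: $1,292.56 × 0.0131 = $16.93
Employee stock purchase plan: $1,292.56 × 0.045 = $58.17
Total deductions = $84.02 + $57.52 + $276.24 + $16.93 + $58.17 = $492.88
Net pay = $1,292.56 − $492.88 = $799.68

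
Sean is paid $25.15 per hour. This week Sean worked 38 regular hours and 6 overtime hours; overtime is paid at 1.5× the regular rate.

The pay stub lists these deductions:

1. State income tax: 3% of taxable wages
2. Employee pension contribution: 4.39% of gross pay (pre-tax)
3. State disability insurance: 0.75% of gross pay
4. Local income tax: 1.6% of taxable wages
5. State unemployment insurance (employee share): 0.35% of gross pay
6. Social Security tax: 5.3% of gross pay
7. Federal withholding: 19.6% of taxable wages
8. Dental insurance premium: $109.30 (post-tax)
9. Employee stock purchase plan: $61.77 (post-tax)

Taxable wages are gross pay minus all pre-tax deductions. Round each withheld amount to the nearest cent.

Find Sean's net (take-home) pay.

$609.94

Regular pay: 38 × $25.15 = $955.70
Overtime pay: 6 × $25.15 × 1.5 = $226.35
Gross pay = $955.70 + $226.35 = $1,182.05
Employee pension contribution: $1,182.05 × 0.0439 = $51.89
Taxable wages = $1,182.05 − $51.89 = $1,130.16
State income tax: $1,130.16 × 0.03 = $33.90
Local income tax: $1,130.16 × 0.016 = $18.08
Federal withholding: $1,130.16 × 0.196 = $221.51
State unemployment insurance (employee share): $1,182.05 × 0.0035 = $4.14
State disability insurance: $1,182.05 × 0.0075 = $8.87
Social Security tax: $1,182.05 × 0.053 = $62.65
Employee stock purchase plan: $61.77
Dental insurance premium: $109.30
Total deductions = $51.89 + $33.90 + $18.08 + $221.51 + $4.14 + $8.87 + $62.65 + $61.77 + $109.30 = $572.11
Net pay = $1,182.05 − $572.11 = $609.94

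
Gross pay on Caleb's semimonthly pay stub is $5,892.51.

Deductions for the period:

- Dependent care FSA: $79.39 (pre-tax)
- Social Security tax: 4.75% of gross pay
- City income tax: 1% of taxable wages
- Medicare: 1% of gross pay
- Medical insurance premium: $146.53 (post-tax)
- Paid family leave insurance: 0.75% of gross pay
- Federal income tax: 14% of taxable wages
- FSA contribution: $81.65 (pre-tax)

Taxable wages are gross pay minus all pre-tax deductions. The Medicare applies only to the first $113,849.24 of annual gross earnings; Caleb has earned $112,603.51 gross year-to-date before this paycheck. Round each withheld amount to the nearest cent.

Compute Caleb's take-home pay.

Dependent care FSA: $79.39
FSA contribution: $81.65
Pre-tax total = $79.39 + $81.65 = $161.04
Taxable wages = $5,892.51 − $161.04 = $5,731.47
Federal income tax: $5,731.47 × 0.14 = $802.41
City income tax: $5,731.47 × 0.01 = $57.31
Medicare: only $113,849.24 − $112,603.51 = $1,245.73 of this check is subject → $1,245.73 × 0.01 = $12.46
Social Security tax: $5,892.51 × 0.0475 = $279.89
Paid family leave insurance: $5,892.51 × 0.0075 = $44.19
Medical insurance premium: $146.53
Total deductions = $79.39 + $81.65 + $802.41 + $57.31 + $12.46 + $279.89 + $44.19 + $146.53 = $1,503.83
Net pay = $5,892.51 − $1,503.83 = $4,388.68

$4,388.68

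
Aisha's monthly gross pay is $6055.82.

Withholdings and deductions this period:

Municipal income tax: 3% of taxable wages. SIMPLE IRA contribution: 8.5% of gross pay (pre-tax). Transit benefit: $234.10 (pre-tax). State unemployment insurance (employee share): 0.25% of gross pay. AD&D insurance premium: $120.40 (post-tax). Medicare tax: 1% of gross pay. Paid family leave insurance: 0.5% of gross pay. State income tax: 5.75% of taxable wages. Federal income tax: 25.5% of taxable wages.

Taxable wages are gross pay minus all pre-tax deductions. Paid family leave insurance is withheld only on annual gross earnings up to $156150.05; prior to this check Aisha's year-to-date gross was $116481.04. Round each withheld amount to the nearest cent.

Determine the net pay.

Transit benefit: $234.10
SIMPLE IRA contribution: $6055.82 × 0.085 = $514.74
Pre-tax total = $234.10 + $514.74 = $748.84
Taxable wages = $6055.82 − $748.84 = $5306.98
Federal income tax: $5306.98 × 0.255 = $1353.28
State income tax: $5306.98 × 0.0575 = $305.15
Municipal income tax: $5306.98 × 0.03 = $159.21
State unemployment insurance (employee share): $6055.82 × 0.0025 = $15.14
Paid family leave insurance: cap not yet reached, full $6055.82 is subject → $6055.82 × 0.005 = $30.28
Medicare tax: $6055.82 × 0.01 = $60.56
AD&D insurance premium: $120.40
Total deductions = $234.10 + $514.74 + $1353.28 + $305.15 + $159.21 + $15.14 + $30.28 + $60.56 + $120.40 = $2792.86
Net pay = $6055.82 − $2792.86 = $3262.96

$3262.96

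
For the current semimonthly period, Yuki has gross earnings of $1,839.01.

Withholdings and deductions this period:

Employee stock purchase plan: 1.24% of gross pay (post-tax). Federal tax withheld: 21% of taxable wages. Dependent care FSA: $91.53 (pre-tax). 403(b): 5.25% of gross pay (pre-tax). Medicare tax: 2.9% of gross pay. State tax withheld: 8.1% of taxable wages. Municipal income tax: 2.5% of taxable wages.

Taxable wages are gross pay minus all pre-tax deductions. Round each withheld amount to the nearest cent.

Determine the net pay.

$1,053.10

403(b): $1,839.01 × 0.0525 = $96.55
Dependent care FSA: $91.53
Pre-tax total = $96.55 + $91.53 = $188.08
Taxable wages = $1,839.01 − $188.08 = $1,650.93
State tax withheld: $1,650.93 × 0.081 = $133.73
Federal tax withheld: $1,650.93 × 0.21 = $346.70
Municipal income tax: $1,650.93 × 0.025 = $41.27
Medicare tax: $1,839.01 × 0.029 = $53.33
Employee stock purchase plan: $1,839.01 × 0.0124 = $22.80
Total deductions = $96.55 + $91.53 + $133.73 + $346.70 + $41.27 + $53.33 + $22.80 = $785.91
Net pay = $1,839.01 − $785.91 = $1,053.10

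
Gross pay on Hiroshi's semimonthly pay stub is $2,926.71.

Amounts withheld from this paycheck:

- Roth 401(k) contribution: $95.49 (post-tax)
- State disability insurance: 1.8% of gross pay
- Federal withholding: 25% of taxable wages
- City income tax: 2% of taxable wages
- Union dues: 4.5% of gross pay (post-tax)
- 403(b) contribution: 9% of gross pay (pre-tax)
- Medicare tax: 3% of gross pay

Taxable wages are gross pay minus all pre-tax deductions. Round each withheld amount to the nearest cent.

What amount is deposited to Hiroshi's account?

403(b) contribution: $2,926.71 × 0.09 = $263.40
Taxable wages = $2,926.71 − $263.40 = $2,663.31
City income tax: $2,663.31 × 0.02 = $53.27
Federal withholding: $2,663.31 × 0.25 = $665.83
Medicare tax: $2,926.71 × 0.03 = $87.80
State disability insurance: $2,926.71 × 0.018 = $52.68
Union dues: $2,926.71 × 0.045 = $131.70
Roth 401(k) contribution: $95.49
Total deductions = $263.40 + $53.27 + $665.83 + $87.80 + $52.68 + $131.70 + $95.49 = $1,350.17
Net pay = $2,926.71 − $1,350.17 = $1,576.54

$1,576.54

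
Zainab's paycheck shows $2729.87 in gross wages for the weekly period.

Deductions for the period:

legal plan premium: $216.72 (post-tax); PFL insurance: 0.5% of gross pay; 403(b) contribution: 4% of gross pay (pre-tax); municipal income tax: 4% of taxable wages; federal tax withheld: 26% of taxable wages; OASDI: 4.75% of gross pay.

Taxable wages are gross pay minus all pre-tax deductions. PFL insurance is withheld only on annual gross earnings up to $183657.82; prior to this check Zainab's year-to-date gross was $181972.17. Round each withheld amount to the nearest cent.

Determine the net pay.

403(b) contribution: $2729.87 × 0.04 = $109.19
Taxable wages = $2729.87 − $109.19 = $2620.68
Federal tax withheld: $2620.68 × 0.26 = $681.38
Municipal income tax: $2620.68 × 0.04 = $104.83
PFL insurance: only $183657.82 − $181972.17 = $1685.65 of this check is subject → $1685.65 × 0.005 = $8.43
OASDI: $2729.87 × 0.0475 = $129.67
Legal plan premium: $216.72
Total deductions = $109.19 + $681.38 + $104.83 + $8.43 + $129.67 + $216.72 = $1250.22
Net pay = $2729.87 − $1250.22 = $1479.65

$1479.65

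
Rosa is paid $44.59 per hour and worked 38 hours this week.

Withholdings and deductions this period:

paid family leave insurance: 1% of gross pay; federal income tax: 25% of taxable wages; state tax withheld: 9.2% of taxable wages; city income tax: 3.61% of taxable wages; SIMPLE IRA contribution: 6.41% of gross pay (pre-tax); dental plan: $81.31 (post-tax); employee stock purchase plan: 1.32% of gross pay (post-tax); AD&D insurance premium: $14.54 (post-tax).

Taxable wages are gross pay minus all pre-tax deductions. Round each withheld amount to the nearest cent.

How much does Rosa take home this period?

$851.06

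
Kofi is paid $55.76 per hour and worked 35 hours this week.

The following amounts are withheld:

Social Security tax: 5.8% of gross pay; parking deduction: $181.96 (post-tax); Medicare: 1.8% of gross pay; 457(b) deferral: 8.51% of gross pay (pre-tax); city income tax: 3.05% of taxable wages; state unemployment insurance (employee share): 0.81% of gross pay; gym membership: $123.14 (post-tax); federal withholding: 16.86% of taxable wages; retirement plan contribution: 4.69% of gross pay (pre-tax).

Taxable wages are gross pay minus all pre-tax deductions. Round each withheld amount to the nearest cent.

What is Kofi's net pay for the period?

$887.48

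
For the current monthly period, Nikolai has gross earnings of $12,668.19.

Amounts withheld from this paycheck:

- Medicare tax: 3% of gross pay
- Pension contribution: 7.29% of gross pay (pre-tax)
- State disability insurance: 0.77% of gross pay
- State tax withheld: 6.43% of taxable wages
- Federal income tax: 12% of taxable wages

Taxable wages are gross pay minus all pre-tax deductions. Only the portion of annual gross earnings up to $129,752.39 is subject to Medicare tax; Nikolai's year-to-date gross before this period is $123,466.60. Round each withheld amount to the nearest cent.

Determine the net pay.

Pension contribution: $12,668.19 × 0.0729 = $923.51
Taxable wages = $12,668.19 − $923.51 = $11,744.68
Federal income tax: $11,744.68 × 0.12 = $1,409.36
State tax withheld: $11,744.68 × 0.0643 = $755.18
State disability insurance: $12,668.19 × 0.0077 = $97.55
Medicare tax: only $129,752.39 − $123,466.60 = $6,285.79 of this check is subject → $6,285.79 × 0.03 = $188.57
Total deductions = $923.51 + $1,409.36 + $755.18 + $97.55 + $188.57 = $3,374.17
Net pay = $12,668.19 − $3,374.17 = $9,294.02

$9,294.02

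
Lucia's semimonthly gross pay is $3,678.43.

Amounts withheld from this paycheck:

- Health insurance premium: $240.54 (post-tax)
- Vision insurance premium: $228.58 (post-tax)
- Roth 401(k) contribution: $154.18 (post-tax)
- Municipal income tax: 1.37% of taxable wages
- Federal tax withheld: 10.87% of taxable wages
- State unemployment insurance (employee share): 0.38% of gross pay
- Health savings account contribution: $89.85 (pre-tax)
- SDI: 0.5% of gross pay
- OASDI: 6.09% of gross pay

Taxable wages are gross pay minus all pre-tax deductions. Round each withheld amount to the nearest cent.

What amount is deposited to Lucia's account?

$2,269.65

Health savings account contribution: $89.85
Taxable wages = $3,678.43 − $89.85 = $3,588.58
Municipal income tax: $3,588.58 × 0.0137 = $49.16
Federal tax withheld: $3,588.58 × 0.1087 = $390.08
State unemployment insurance (employee share): $3,678.43 × 0.0038 = $13.98
SDI: $3,678.43 × 0.005 = $18.39
OASDI: $3,678.43 × 0.0609 = $224.02
Roth 401(k) contribution: $154.18
Health insurance premium: $240.54
Vision insurance premium: $228.58
Total deductions = $89.85 + $49.16 + $390.08 + $13.98 + $18.39 + $224.02 + $154.18 + $240.54 + $228.58 = $1,408.78
Net pay = $3,678.43 − $1,408.78 = $2,269.65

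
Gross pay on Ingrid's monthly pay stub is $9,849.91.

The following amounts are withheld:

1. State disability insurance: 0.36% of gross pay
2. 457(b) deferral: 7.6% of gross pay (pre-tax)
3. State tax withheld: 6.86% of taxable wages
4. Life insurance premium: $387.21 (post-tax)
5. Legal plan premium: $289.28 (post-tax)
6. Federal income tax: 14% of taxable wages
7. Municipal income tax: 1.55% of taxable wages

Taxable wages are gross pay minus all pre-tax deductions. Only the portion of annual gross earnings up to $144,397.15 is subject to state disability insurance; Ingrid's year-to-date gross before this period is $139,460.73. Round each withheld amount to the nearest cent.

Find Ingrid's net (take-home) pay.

$6,367.46

457(b) deferral: $9,849.91 × 0.076 = $748.59
Taxable wages = $9,849.91 − $748.59 = $9,101.32
State tax withheld: $9,101.32 × 0.0686 = $624.35
Municipal income tax: $9,101.32 × 0.0155 = $141.07
Federal income tax: $9,101.32 × 0.14 = $1,274.18
State disability insurance: only $144,397.15 − $139,460.73 = $4,936.42 of this check is subject → $4,936.42 × 0.0036 = $17.77
Life insurance premium: $387.21
Legal plan premium: $289.28
Total deductions = $748.59 + $624.35 + $141.07 + $1,274.18 + $17.77 + $387.21 + $289.28 = $3,482.45
Net pay = $9,849.91 − $3,482.45 = $6,367.46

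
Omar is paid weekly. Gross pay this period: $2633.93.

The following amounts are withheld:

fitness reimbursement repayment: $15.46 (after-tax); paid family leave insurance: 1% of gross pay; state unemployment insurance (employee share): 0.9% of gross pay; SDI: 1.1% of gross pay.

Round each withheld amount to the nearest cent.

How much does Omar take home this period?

Paid family leave insurance: $2633.93 × 0.01 = $26.34
SDI: $2633.93 × 0.011 = $28.97
State unemployment insurance (employee share): $2633.93 × 0.009 = $23.71
Fitness reimbursement repayment: $15.46
Total deductions = $26.34 + $28.97 + $23.71 + $15.46 = $94.48
Net pay = $2633.93 − $94.48 = $2539.45

$2539.45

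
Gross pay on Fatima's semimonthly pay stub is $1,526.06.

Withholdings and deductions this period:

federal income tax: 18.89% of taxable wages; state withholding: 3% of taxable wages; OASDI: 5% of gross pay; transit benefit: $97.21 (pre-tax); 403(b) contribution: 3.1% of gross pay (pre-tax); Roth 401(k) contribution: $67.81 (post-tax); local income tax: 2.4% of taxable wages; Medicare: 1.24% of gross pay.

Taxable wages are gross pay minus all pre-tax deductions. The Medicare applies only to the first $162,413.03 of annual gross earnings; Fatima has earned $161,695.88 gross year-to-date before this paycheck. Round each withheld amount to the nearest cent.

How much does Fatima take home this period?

$892.96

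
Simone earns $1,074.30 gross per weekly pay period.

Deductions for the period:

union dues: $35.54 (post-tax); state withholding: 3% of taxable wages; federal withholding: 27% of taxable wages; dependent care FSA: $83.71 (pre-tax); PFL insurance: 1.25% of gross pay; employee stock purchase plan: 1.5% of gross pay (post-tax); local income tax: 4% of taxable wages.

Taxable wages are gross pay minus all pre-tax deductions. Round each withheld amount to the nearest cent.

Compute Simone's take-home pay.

Dependent care FSA: $83.71
Taxable wages = $1,074.30 − $83.71 = $990.59
State withholding: $990.59 × 0.03 = $29.72
Federal withholding: $990.59 × 0.27 = $267.46
Local income tax: $990.59 × 0.04 = $39.62
PFL insurance: $1,074.30 × 0.0125 = $13.43
Employee stock purchase plan: $1,074.30 × 0.015 = $16.11
Union dues: $35.54
Total deductions = $83.71 + $29.72 + $267.46 + $39.62 + $13.43 + $16.11 + $35.54 = $485.59
Net pay = $1,074.30 − $485.59 = $588.71

$588.71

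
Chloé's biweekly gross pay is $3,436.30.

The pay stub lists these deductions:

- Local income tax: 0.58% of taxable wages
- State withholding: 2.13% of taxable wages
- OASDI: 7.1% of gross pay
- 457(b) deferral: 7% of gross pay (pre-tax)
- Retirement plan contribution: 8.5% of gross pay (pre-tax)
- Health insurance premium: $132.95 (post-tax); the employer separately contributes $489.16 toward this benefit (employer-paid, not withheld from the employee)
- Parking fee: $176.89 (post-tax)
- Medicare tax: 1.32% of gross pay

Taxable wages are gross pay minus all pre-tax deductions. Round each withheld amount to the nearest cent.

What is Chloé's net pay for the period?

$2,225.80

457(b) deferral: $3,436.30 × 0.07 = $240.54
Retirement plan contribution: $3,436.30 × 0.085 = $292.09
Pre-tax total = $240.54 + $292.09 = $532.63
Taxable wages = $3,436.30 − $532.63 = $2,903.67
State withholding: $2,903.67 × 0.0213 = $61.85
Local income tax: $2,903.67 × 0.0058 = $16.84
OASDI: $3,436.30 × 0.071 = $243.98
Medicare tax: $3,436.30 × 0.0132 = $45.36
Health insurance premium: $132.95
Parking fee: $176.89
(Employer's $489.16 toward health insurance premium is not withheld from the employee.)
Total deductions = $240.54 + $292.09 + $61.85 + $16.84 + $243.98 + $45.36 + $132.95 + $176.89 = $1,210.50
Net pay = $3,436.30 − $1,210.50 = $2,225.80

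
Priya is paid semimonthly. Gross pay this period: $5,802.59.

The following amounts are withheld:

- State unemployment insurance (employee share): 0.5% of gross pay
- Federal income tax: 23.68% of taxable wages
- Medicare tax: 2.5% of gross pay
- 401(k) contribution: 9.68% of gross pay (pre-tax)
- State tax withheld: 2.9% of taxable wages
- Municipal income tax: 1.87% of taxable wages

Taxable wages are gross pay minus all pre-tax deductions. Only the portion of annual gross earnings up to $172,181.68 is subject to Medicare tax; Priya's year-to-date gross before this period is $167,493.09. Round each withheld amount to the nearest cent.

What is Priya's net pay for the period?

$3,603.64

401(k) contribution: $5,802.59 × 0.0968 = $561.69
Taxable wages = $5,802.59 − $561.69 = $5,240.90
Municipal income tax: $5,240.90 × 0.0187 = $98.00
State tax withheld: $5,240.90 × 0.029 = $151.99
Federal income tax: $5,240.90 × 0.2368 = $1,241.05
State unemployment insurance (employee share): $5,802.59 × 0.005 = $29.01
Medicare tax: only $172,181.68 − $167,493.09 = $4,688.59 of this check is subject → $4,688.59 × 0.025 = $117.21
Total deductions = $561.69 + $98.00 + $151.99 + $1,241.05 + $29.01 + $117.21 = $2,198.95
Net pay = $5,802.59 − $2,198.95 = $3,603.64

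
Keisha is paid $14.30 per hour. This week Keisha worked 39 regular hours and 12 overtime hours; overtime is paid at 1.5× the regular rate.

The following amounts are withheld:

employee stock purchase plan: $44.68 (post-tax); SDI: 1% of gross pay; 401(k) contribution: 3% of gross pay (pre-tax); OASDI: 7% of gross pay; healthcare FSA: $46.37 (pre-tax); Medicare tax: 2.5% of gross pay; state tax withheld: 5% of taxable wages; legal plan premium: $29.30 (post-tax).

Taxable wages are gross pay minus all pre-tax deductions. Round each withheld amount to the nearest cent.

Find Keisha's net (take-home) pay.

Regular pay: 39 × $14.30 = $557.70
Overtime pay: 12 × $14.30 × 1.5 = $257.40
Gross pay = $557.70 + $257.40 = $815.10
401(k) contribution: $815.10 × 0.03 = $24.45
Healthcare FSA: $46.37
Pre-tax total = $24.45 + $46.37 = $70.82
Taxable wages = $815.10 − $70.82 = $744.28
State tax withheld: $744.28 × 0.05 = $37.21
SDI: $815.10 × 0.01 = $8.15
Medicare tax: $815.10 × 0.025 = $20.38
OASDI: $815.10 × 0.07 = $57.06
Employee stock purchase plan: $44.68
Legal plan premium: $29.30
Total deductions = $24.45 + $46.37 + $37.21 + $8.15 + $20.38 + $57.06 + $44.68 + $29.30 = $267.60
Net pay = $815.10 − $267.60 = $547.50

$547.50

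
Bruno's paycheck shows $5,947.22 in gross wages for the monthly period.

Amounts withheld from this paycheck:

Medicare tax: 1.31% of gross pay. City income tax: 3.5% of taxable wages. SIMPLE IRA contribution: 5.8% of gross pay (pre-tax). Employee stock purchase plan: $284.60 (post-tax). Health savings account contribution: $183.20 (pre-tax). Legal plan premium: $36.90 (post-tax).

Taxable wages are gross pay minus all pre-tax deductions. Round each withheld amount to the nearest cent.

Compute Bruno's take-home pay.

$4,830.00

Health savings account contribution: $183.20
SIMPLE IRA contribution: $5,947.22 × 0.058 = $344.94
Pre-tax total = $183.20 + $344.94 = $528.14
Taxable wages = $5,947.22 − $528.14 = $5,419.08
City income tax: $5,419.08 × 0.035 = $189.67
Medicare tax: $5,947.22 × 0.0131 = $77.91
Employee stock purchase plan: $284.60
Legal plan premium: $36.90
Total deductions = $183.20 + $344.94 + $189.67 + $77.91 + $284.60 + $36.90 = $1,117.22
Net pay = $5,947.22 − $1,117.22 = $4,830.00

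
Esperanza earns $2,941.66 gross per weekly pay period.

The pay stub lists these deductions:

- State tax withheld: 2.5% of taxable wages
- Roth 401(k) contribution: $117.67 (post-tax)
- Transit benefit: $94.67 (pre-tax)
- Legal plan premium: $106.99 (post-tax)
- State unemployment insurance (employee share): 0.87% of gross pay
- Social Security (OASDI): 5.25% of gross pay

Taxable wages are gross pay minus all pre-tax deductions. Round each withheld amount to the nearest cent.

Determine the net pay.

$2,371.13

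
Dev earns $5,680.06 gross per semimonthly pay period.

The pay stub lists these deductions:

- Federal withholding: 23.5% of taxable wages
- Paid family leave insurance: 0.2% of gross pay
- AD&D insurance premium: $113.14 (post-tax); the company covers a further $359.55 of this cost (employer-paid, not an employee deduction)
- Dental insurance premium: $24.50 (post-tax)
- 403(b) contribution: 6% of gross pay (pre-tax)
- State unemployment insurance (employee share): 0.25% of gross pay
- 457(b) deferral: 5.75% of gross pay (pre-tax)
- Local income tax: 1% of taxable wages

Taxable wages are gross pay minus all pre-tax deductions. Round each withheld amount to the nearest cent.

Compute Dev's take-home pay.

457(b) deferral: $5,680.06 × 0.0575 = $326.60
403(b) contribution: $5,680.06 × 0.06 = $340.80
Pre-tax total = $326.60 + $340.80 = $667.40
Taxable wages = $5,680.06 − $667.40 = $5,012.66
Federal withholding: $5,012.66 × 0.235 = $1,177.98
Local income tax: $5,012.66 × 0.01 = $50.13
Paid family leave insurance: $5,680.06 × 0.002 = $11.36
State unemployment insurance (employee share): $5,680.06 × 0.0025 = $14.20
AD&D insurance premium: $113.14
Dental insurance premium: $24.50
(Employer's $359.55 toward AD&D insurance premium is not withheld from the employee.)
Total deductions = $326.60 + $340.80 + $1,177.98 + $50.13 + $11.36 + $14.20 + $113.14 + $24.50 = $2,058.71
Net pay = $5,680.06 − $2,058.71 = $3,621.35

$3,621.35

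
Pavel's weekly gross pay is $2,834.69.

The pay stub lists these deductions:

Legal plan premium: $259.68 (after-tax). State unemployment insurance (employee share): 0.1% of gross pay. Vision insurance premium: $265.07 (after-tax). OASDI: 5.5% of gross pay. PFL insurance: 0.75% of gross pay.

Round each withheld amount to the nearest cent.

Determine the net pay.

$2,129.94

OASDI: $2,834.69 × 0.055 = $155.91
State unemployment insurance (employee share): $2,834.69 × 0.001 = $2.83
PFL insurance: $2,834.69 × 0.0075 = $21.26
Vision insurance premium: $265.07
Legal plan premium: $259.68
Total deductions = $155.91 + $2.83 + $21.26 + $265.07 + $259.68 = $704.75
Net pay = $2,834.69 − $704.75 = $2,129.94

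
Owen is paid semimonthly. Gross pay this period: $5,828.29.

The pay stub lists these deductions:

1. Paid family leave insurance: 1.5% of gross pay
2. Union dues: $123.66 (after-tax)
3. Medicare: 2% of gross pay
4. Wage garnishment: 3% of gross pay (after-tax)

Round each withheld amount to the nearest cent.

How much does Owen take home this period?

$5,325.79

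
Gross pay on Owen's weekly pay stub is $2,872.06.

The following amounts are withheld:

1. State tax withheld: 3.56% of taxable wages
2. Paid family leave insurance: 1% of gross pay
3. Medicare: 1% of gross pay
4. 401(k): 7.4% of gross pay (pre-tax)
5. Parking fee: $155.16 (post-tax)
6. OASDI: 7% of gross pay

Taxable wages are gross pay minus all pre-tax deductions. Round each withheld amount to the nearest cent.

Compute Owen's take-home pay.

401(k): $2,872.06 × 0.074 = $212.53
Taxable wages = $2,872.06 − $212.53 = $2,659.53
State tax withheld: $2,659.53 × 0.0356 = $94.68
Paid family leave insurance: $2,872.06 × 0.01 = $28.72
OASDI: $2,872.06 × 0.07 = $201.04
Medicare: $2,872.06 × 0.01 = $28.72
Parking fee: $155.16
Total deductions = $212.53 + $94.68 + $28.72 + $201.04 + $28.72 + $155.16 = $720.85
Net pay = $2,872.06 − $720.85 = $2,151.21

$2,151.21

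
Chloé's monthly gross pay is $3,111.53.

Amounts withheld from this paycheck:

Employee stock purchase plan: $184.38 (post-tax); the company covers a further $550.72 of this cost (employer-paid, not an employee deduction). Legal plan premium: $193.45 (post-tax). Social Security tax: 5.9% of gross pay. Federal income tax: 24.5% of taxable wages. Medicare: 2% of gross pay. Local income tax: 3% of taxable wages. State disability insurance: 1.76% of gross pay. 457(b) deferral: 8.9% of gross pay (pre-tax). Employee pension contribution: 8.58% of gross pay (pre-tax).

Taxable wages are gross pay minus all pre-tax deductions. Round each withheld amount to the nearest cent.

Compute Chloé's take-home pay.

457(b) deferral: $3,111.53 × 0.089 = $276.93
Employee pension contribution: $3,111.53 × 0.0858 = $266.97
Pre-tax total = $276.93 + $266.97 = $543.90
Taxable wages = $3,111.53 − $543.90 = $2,567.63
Federal income tax: $2,567.63 × 0.245 = $629.07
Local income tax: $2,567.63 × 0.03 = $77.03
State disability insurance: $3,111.53 × 0.0176 = $54.76
Medicare: $3,111.53 × 0.02 = $62.23
Social Security tax: $3,111.53 × 0.059 = $183.58
Legal plan premium: $193.45
Employee stock purchase plan: $184.38
(Employer's $550.72 toward employee stock purchase plan is not withheld from the employee.)
Total deductions = $276.93 + $266.97 + $629.07 + $77.03 + $54.76 + $62.23 + $183.58 + $193.45 + $184.38 = $1,928.40
Net pay = $3,111.53 − $1,928.40 = $1,183.13

$1,183.13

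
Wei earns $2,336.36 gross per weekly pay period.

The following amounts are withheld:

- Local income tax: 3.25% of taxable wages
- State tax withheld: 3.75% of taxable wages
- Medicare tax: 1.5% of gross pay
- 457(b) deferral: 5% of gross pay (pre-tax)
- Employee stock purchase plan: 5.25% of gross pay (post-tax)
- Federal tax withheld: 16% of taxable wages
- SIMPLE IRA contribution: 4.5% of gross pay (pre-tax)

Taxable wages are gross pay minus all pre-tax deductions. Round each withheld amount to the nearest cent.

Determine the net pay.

457(b) deferral: $2,336.36 × 0.05 = $116.82
SIMPLE IRA contribution: $2,336.36 × 0.045 = $105.14
Pre-tax total = $116.82 + $105.14 = $221.96
Taxable wages = $2,336.36 − $221.96 = $2,114.40
State tax withheld: $2,114.40 × 0.0375 = $79.29
Federal tax withheld: $2,114.40 × 0.16 = $338.30
Local income tax: $2,114.40 × 0.0325 = $68.72
Medicare tax: $2,336.36 × 0.015 = $35.05
Employee stock purchase plan: $2,336.36 × 0.0525 = $122.66
Total deductions = $116.82 + $105.14 + $79.29 + $338.30 + $68.72 + $35.05 + $122.66 = $865.98
Net pay = $2,336.36 − $865.98 = $1,470.38

$1,470.38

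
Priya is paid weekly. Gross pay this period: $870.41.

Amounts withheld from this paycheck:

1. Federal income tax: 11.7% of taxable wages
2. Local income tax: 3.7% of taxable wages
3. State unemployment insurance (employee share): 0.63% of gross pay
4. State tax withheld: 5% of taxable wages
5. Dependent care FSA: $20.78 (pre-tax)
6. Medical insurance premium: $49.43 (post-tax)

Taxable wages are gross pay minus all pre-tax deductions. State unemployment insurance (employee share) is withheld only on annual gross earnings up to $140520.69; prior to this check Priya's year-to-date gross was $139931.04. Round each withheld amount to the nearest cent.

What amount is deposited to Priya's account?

Dependent care FSA: $20.78
Taxable wages = $870.41 − $20.78 = $849.63
Local income tax: $849.63 × 0.037 = $31.44
Federal income tax: $849.63 × 0.117 = $99.41
State tax withheld: $849.63 × 0.05 = $42.48
State unemployment insurance (employee share): only $140520.69 − $139931.04 = $589.65 of this check is subject → $589.65 × 0.0063 = $3.71
Medical insurance premium: $49.43
Total deductions = $20.78 + $31.44 + $99.41 + $42.48 + $3.71 + $49.43 = $247.25
Net pay = $870.41 − $247.25 = $623.16

$623.16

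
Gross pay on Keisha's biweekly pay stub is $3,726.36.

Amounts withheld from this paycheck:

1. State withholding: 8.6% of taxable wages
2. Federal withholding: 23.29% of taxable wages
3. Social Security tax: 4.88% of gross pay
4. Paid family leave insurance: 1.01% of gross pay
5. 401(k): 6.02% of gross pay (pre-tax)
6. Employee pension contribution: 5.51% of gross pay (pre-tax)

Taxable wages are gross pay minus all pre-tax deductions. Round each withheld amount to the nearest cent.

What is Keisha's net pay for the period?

401(k): $3,726.36 × 0.0602 = $224.33
Employee pension contribution: $3,726.36 × 0.0551 = $205.32
Pre-tax total = $224.33 + $205.32 = $429.65
Taxable wages = $3,726.36 − $429.65 = $3,296.71
Federal withholding: $3,296.71 × 0.2329 = $767.80
State withholding: $3,296.71 × 0.086 = $283.52
Social Security tax: $3,726.36 × 0.0488 = $181.85
Paid family leave insurance: $3,726.36 × 0.0101 = $37.64
Total deductions = $224.33 + $205.32 + $767.80 + $283.52 + $181.85 + $37.64 = $1,700.46
Net pay = $3,726.36 − $1,700.46 = $2,025.90

$2,025.90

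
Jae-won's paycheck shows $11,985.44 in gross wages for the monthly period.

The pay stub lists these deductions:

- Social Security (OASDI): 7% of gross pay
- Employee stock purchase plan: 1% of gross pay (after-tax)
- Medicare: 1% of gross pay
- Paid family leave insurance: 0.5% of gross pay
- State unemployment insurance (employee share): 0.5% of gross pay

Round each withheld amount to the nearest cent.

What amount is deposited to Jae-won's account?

State unemployment insurance (employee share): $11,985.44 × 0.005 = $59.93
Paid family leave insurance: $11,985.44 × 0.005 = $59.93
Social Security (OASDI): $11,985.44 × 0.07 = $838.98
Medicare: $11,985.44 × 0.01 = $119.85
Employee stock purchase plan: $11,985.44 × 0.01 = $119.85
Total deductions = $59.93 + $59.93 + $838.98 + $119.85 + $119.85 = $1,198.54
Net pay = $11,985.44 − $1,198.54 = $10,786.90

$10,786.90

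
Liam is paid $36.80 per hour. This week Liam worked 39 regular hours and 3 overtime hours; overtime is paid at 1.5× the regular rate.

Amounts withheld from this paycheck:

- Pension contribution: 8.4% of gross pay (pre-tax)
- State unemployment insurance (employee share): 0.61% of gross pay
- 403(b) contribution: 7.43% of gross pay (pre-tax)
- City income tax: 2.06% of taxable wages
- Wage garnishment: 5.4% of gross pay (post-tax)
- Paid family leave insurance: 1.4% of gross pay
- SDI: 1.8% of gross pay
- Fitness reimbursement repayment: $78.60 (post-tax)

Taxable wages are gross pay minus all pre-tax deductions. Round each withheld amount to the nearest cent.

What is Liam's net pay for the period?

$1,093.61

Regular pay: 39 × $36.80 = $1,435.20
Overtime pay: 3 × $36.80 × 1.5 = $165.60
Gross pay = $1,435.20 + $165.60 = $1,600.80
Pension contribution: $1,600.80 × 0.084 = $134.47
403(b) contribution: $1,600.80 × 0.0743 = $118.94
Pre-tax total = $134.47 + $118.94 = $253.41
Taxable wages = $1,600.80 − $253.41 = $1,347.39
City income tax: $1,347.39 × 0.0206 = $27.76
SDI: $1,600.80 × 0.018 = $28.81
State unemployment insurance (employee share): $1,600.80 × 0.0061 = $9.76
Paid family leave insurance: $1,600.80 × 0.014 = $22.41
Fitness reimbursement repayment: $78.60
Wage garnishment: $1,600.80 × 0.054 = $86.44
Total deductions = $134.47 + $118.94 + $27.76 + $28.81 + $9.76 + $22.41 + $78.60 + $86.44 = $507.19
Net pay = $1,600.80 − $507.19 = $1,093.61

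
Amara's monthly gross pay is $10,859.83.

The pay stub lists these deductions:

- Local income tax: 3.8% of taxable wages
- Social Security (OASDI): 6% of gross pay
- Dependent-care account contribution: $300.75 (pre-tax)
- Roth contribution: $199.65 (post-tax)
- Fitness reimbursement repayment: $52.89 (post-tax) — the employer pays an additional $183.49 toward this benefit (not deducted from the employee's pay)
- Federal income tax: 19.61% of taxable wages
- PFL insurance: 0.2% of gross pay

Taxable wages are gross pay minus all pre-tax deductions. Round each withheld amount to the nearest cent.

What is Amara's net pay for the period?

$7,161.34

Dependent-care account contribution: $300.75
Taxable wages = $10,859.83 − $300.75 = $10,559.08
Local income tax: $10,559.08 × 0.038 = $401.25
Federal income tax: $10,559.08 × 0.1961 = $2,070.64
PFL insurance: $10,859.83 × 0.002 = $21.72
Social Security (OASDI): $10,859.83 × 0.06 = $651.59
Roth contribution: $199.65
Fitness reimbursement repayment: $52.89
(Employer's $183.49 toward fitness reimbursement repayment is not withheld from the employee.)
Total deductions = $300.75 + $401.25 + $2,070.64 + $21.72 + $651.59 + $199.65 + $52.89 = $3,698.49
Net pay = $10,859.83 − $3,698.49 = $7,161.34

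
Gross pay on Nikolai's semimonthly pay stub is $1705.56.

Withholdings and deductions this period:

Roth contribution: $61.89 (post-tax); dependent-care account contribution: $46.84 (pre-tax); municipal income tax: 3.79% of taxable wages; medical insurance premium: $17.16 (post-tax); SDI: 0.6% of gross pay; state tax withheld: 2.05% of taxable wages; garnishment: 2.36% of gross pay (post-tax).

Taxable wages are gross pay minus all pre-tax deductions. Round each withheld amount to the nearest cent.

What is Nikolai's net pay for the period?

$1432.32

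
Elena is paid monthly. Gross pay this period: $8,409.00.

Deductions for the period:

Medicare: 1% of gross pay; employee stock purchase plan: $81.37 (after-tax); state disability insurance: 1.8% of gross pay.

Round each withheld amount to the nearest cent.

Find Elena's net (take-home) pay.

Medicare: $8,409.00 × 0.01 = $84.09
State disability insurance: $8,409.00 × 0.018 = $151.36
Employee stock purchase plan: $81.37
Total deductions = $84.09 + $151.36 + $81.37 = $316.82
Net pay = $8,409.00 − $316.82 = $8,092.18

$8,092.18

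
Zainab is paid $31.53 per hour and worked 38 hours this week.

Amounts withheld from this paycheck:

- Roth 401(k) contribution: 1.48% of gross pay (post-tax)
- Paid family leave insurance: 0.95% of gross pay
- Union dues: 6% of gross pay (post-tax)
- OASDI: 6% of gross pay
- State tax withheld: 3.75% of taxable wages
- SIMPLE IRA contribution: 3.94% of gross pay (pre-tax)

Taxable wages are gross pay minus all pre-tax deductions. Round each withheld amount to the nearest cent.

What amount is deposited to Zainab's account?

$934.88

Gross pay: 38 × $31.53 = $1198.14
SIMPLE IRA contribution: $1198.14 × 0.0394 = $47.21
Taxable wages = $1198.14 − $47.21 = $1150.93
State tax withheld: $1150.93 × 0.0375 = $43.16
Paid family leave insurance: $1198.14 × 0.0095 = $11.38
OASDI: $1198.14 × 0.06 = $71.89
Roth 401(k) contribution: $1198.14 × 0.0148 = $17.73
Union dues: $1198.14 × 0.06 = $71.89
Total deductions = $47.21 + $43.16 + $11.38 + $71.89 + $17.73 + $71.89 = $263.26
Net pay = $1198.14 − $263.26 = $934.88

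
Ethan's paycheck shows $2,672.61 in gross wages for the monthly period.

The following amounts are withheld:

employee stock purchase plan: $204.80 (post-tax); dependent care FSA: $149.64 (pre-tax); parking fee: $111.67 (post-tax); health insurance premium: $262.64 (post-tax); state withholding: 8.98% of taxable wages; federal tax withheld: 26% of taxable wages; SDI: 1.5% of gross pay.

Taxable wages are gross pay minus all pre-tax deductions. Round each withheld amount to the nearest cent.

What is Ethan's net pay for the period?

Dependent care FSA: $149.64
Taxable wages = $2,672.61 − $149.64 = $2,522.97
State withholding: $2,522.97 × 0.0898 = $226.56
Federal tax withheld: $2,522.97 × 0.26 = $655.97
SDI: $2,672.61 × 0.015 = $40.09
Parking fee: $111.67
Health insurance premium: $262.64
Employee stock purchase plan: $204.80
Total deductions = $149.64 + $226.56 + $655.97 + $40.09 + $111.67 + $262.64 + $204.80 = $1,651.37
Net pay = $2,672.61 − $1,651.37 = $1,021.24

$1,021.24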